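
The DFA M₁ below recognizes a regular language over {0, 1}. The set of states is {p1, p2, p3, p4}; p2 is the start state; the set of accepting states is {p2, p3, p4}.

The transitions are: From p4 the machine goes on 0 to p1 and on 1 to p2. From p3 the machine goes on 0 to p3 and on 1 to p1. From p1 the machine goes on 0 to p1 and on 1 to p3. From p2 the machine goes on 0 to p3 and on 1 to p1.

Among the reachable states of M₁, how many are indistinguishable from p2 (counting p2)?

First remove the unreachable states {p4}; 3 states remain.
Start with accepting vs non-accepting: {p2,p3} | {p1}.
No further refinement is possible. Final partition (2 blocks): {p2,p3} | {p1}.
The equivalence class containing p2 is {p2,p3}, of size 2.

2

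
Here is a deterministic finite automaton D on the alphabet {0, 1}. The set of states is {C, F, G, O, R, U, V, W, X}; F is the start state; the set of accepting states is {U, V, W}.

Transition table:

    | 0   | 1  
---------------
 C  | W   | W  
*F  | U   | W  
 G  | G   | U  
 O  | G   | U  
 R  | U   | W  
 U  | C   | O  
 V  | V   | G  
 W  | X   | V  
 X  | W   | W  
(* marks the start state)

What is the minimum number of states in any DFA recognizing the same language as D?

Reachable states from the start: {C,F,G,O,U,V,W,X}. Unreachable: {R} — drop them.
Start with accepting vs non-accepting: {U,V,W} | {C,F,G,O,X}.
Split {U,V,W} by δ(·,0) → {U,W} and {V}.
Refine {U,W} on symbol 1: members go to different blocks, giving {U} and {W}.
On input 0, block {C,F,G,O,X} splits into {C,X} and {G,O} and {F}.
Stable partition: {U} | {C,X} | {V} | {W} | {G,O} | {F} — 6 equivalence classes.

6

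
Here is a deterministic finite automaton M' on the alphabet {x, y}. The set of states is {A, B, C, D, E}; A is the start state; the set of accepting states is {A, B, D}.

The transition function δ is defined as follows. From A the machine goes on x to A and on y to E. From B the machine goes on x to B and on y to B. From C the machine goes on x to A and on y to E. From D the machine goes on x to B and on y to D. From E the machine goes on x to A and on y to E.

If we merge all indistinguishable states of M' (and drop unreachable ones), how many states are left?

2

First remove the unreachable states {B,C,D}; 2 states remain.
Start with accepting vs non-accepting: {A} | {E}.
Stable partition: {A} | {E} — 2 equivalence classes.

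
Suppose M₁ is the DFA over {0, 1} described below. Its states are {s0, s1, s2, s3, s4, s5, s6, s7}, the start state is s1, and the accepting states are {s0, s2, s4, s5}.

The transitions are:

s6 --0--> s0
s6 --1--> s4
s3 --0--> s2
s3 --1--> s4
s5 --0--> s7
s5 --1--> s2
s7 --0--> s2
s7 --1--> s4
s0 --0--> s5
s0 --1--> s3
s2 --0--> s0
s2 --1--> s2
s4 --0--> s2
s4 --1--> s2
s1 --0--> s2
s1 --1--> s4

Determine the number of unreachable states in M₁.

No path from s1 leads to s6; the other 7 states are all reachable.

1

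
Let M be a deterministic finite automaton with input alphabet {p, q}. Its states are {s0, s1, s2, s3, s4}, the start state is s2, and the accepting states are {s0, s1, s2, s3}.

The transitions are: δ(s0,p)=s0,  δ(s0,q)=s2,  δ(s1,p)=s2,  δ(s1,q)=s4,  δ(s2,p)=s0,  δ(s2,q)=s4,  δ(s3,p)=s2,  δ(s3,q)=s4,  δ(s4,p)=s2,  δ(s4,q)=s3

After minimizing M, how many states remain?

4

Reachable states from the start: {s0,s2,s3,s4}. Unreachable: {s1} — drop them.
Initial partition by acceptance: {s0,s2,s3} | {s4}.
On input q, block {s0,s2,s3} splits into {s2,s3} and {s0}.
On input p, block {s2,s3} splits into {s2} and {s3}.
The partition is now stable with 4 blocks: {s2} | {s4} | {s0} | {s3}.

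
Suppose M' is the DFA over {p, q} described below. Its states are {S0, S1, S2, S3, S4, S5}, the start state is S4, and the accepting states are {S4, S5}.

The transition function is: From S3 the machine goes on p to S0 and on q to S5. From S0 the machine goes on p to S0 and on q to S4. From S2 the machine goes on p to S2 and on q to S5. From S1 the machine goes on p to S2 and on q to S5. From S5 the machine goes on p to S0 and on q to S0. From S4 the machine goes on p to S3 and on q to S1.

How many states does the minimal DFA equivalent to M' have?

Every state is reachable, so we keep all 6.
Initial partition by acceptance: {S4,S5} | {S0,S1,S2,S3}.
Stable partition: {S4,S5} | {S0,S1,S2,S3} — 2 equivalence classes.

2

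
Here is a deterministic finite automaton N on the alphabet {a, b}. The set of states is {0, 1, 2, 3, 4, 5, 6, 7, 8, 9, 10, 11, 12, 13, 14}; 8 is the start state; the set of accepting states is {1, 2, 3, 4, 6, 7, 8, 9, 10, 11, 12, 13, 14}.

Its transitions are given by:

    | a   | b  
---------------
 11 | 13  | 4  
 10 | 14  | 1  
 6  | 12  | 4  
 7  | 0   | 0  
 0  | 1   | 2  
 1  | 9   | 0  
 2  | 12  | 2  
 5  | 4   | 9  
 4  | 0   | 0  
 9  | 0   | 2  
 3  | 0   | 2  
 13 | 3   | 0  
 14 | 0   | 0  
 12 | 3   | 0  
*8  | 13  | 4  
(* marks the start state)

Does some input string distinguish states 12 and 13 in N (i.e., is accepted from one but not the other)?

First remove the unreachable states {5,6,7,10,11,14}; 9 states remain.
P0 = {1,2,3,4,8,9,12,13} | {0}.
Refine {1,2,3,4,8,9,12,13} on symbol a: members go to different blocks, giving {1,2,8,12,13} and {3,4,9}.
Split {1,2,8,12,13} by δ(·,a) → {1,12,13} and {2,8}.
Split {3,4,9} by δ(·,b) → {3,9} and {4}.
Refine {2,8} on symbol b: members go to different blocks, giving {2} and {8}.
No further refinement is possible. Final partition (6 blocks): {1,12,13} | {0} | {3,9} | {2} | {4} | {8}.
12 and 13 lie in the same block of the stable partition, so they are equivalent — no string distinguishes them.

No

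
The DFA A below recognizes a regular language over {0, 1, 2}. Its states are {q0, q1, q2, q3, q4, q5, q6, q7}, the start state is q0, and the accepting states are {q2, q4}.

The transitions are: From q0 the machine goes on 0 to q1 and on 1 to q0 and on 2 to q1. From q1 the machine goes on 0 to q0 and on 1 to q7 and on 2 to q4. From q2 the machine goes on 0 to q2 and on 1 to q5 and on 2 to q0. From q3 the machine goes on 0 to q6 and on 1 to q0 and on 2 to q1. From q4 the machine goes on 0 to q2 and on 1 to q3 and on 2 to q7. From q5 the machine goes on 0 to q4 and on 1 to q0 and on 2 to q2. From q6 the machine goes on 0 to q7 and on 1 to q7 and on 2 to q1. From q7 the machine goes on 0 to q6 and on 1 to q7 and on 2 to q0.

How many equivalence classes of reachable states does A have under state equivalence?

Initial partition by acceptance: {q2,q4} | {q0,q1,q3,q5,q6,q7}.
On input 0, block {q0,q1,q3,q5,q6,q7} splits into {q0,q1,q3,q6,q7} and {q5}.
On input 1, block {q2,q4} splits into {q2} and {q4}.
Split {q0,q1,q3,q6,q7} by δ(·,2) → {q0,q3,q6,q7} and {q1}.
Refine {q0,q3,q6,q7} on symbol 0: members go to different blocks, giving {q3,q6,q7} and {q0}.
Refine {q3,q6,q7} on symbol 1: members go to different blocks, giving {q6,q7} and {q3}.
Refine {q6,q7} on symbol 2: members go to different blocks, giving {q6} and {q7}.
The partition is now stable with 8 blocks: {q2} | {q6} | {q5} | {q4} | {q1} | {q0} | {q3} | {q7}.

8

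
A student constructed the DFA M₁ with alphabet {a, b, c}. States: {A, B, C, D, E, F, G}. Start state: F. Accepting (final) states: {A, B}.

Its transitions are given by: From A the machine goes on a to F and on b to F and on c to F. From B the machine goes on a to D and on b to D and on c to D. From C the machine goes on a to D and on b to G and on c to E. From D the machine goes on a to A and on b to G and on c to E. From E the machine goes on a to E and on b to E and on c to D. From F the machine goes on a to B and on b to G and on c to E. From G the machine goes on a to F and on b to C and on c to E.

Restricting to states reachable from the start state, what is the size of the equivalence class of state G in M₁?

2

All states are reachable from the start state.
Start with accepting vs non-accepting: {A,B} | {C,D,E,F,G}.
On input a, block {C,D,E,F,G} splits into {C,E,G} and {D,F}.
Split {C,E,G} by δ(·,a) → {C,G} and {E}.
Stable partition: {A,B} | {C,G} | {D,F} | {E} — 4 equivalence classes.
The equivalence class containing G is {C,G}, of size 2.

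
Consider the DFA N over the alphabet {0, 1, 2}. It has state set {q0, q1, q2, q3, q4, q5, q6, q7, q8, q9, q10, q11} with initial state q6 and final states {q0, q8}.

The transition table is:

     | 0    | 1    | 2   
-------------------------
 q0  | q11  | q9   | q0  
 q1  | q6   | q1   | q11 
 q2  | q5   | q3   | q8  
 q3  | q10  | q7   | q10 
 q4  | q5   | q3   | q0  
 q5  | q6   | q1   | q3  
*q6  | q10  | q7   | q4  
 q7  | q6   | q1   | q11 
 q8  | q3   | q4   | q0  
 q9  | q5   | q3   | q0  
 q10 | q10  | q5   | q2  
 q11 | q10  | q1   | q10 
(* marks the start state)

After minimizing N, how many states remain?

All states are reachable from the start state.
Initial partition by acceptance: {q0,q8} | {q1,q2,q3,q4,q5,q6,q7,q9,q10,q11}.
Split {q1,q2,q3,q4,q5,q6,q7,q9,q10,q11} by δ(·,2) → {q1,q3,q5,q6,q7,q10,q11} and {q2,q4,q9}.
Split {q1,q3,q5,q6,q7,q10,q11} by δ(·,2) → {q1,q3,q5,q7,q11} and {q6,q10}.
On input 2, block {q1,q3,q5,q7,q11} splits into {q1,q5,q7} and {q3,q11}.
The partition is now stable with 5 blocks: {q0,q8} | {q1,q5,q7} | {q2,q4,q9} | {q6,q10} | {q3,q11}.

5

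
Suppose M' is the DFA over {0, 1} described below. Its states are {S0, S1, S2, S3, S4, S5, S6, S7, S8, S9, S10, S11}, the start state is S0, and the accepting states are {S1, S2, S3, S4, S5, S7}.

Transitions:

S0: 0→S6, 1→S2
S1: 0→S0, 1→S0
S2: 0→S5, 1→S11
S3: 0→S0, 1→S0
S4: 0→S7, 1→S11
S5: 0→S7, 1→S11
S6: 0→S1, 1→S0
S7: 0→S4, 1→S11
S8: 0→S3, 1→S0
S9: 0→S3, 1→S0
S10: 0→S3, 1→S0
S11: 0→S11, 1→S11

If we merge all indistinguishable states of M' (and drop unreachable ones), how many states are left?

Reachable states from the start: {S0,S1,S2,S4,S5,S6,S7,S11}. Unreachable: {S3,S8,S9,S10} — drop them.
P0 = {S1,S2,S4,S5,S7} | {S0,S6,S11}.
Refine {S1,S2,S4,S5,S7} on symbol 0: members go to different blocks, giving {S2,S4,S5,S7} and {S1}.
Split {S0,S6,S11} by δ(·,0) → {S0,S11} and {S6}.
Refine {S0,S11} on symbol 0: members go to different blocks, giving {S0} and {S11}.
The partition is now stable with 5 blocks: {S2,S4,S5,S7} | {S0} | {S1} | {S6} | {S11}.

5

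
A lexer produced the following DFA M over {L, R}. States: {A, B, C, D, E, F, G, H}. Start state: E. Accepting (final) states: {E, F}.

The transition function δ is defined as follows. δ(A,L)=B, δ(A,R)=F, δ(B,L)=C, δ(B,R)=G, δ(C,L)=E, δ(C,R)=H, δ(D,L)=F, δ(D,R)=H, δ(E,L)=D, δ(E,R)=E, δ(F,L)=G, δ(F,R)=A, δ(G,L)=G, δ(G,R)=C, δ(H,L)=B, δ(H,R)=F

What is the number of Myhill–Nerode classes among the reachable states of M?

Every state is reachable, so we keep all 8.
P0 = {E,F} | {A,B,C,D,G,H}.
Split {E,F} by δ(·,R) → {E} and {F}.
On input L, block {A,B,C,D,G,H} splits into {A,B,G,H} and {C} and {D}.
On input L, block {A,B,G,H} splits into {A,G,H} and {B}.
On input L, block {A,G,H} splits into {A,H} and {G}.
Stable partition: {E} | {A,H} | {F} | {C} | {D} | {B} | {G} — 7 equivalence classes.

7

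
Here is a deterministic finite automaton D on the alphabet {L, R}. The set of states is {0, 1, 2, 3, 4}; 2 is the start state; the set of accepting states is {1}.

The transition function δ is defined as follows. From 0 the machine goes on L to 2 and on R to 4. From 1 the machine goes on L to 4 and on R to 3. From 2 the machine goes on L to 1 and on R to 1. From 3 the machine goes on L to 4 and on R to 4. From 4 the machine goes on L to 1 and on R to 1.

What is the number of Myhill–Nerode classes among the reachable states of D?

3

States {0} cannot be reached from the start state, so discard them.
Initial partition by acceptance: {1} | {2,3,4}.
Refine {2,3,4} on symbol L: members go to different blocks, giving {2,4} and {3}.
The partition is now stable with 3 blocks: {1} | {2,4} | {3}.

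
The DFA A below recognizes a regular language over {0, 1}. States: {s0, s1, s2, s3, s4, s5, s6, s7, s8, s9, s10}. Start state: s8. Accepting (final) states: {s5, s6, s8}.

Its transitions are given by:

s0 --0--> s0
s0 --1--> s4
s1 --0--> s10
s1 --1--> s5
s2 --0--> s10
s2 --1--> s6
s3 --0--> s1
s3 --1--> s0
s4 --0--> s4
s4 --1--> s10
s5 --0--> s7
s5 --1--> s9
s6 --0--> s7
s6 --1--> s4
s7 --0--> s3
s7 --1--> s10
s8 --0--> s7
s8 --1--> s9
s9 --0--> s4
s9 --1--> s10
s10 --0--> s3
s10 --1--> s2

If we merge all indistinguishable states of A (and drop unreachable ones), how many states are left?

Start with accepting vs non-accepting: {s5,s6,s8} | {s0,s1,s2,s3,s4,s7,s9,s10}.
On input 1, block {s0,s1,s2,s3,s4,s7,s9,s10} splits into {s0,s3,s4,s7,s9,s10} and {s1,s2}.
Split {s0,s3,s4,s7,s9,s10} by δ(·,0) → {s0,s4,s7,s9,s10} and {s3}.
Refine {s0,s4,s7,s9,s10} on symbol 0: members go to different blocks, giving {s0,s4,s9} and {s7,s10}.
Refine {s0,s4,s9} on symbol 1: members go to different blocks, giving {s4,s9} and {s0}.
On input 1, block {s7,s10} splits into {s7} and {s10}.
No further refinement is possible. Final partition (7 blocks): {s5,s6,s8} | {s4,s9} | {s1,s2} | {s3} | {s7} | {s0} | {s10}.

7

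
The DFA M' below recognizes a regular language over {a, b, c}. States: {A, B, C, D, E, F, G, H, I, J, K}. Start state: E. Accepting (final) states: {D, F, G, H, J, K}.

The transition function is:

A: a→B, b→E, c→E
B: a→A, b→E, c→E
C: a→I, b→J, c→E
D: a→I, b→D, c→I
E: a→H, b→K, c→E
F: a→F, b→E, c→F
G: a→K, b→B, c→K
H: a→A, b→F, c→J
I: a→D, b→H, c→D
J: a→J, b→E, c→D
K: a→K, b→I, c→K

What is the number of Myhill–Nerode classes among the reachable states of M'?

8

Reachable states from the start: {A,B,D,E,F,H,I,J,K}. Unreachable: {C,G} — drop them.
P0 = {D,F,H,J,K} | {A,B,E,I}.
Split {D,F,H,J,K} by δ(·,a) → {F,J,K} and {D,H}.
Split {F,J,K} by δ(·,c) → {F,K} and {J}.
Refine {A,B,E,I} on symbol a: members go to different blocks, giving {A,B} and {E,I}.
Split {D,H} by δ(·,a) → {D} and {H}.
Refine {E,I} on symbol a: members go to different blocks, giving {E} and {I}.
On input b, block {F,K} splits into {F} and {K}.
No further refinement is possible. Final partition (8 blocks): {F} | {A,B} | {D} | {J} | {E} | {H} | {I} | {K}.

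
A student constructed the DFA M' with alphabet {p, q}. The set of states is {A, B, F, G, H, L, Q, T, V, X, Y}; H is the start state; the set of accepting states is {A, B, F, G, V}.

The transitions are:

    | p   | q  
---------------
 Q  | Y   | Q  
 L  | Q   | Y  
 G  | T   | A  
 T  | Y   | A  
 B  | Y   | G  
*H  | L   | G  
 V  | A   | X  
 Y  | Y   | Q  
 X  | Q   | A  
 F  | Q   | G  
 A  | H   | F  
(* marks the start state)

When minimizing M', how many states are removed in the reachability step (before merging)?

No path from H leads to B, V, X; the other 8 states are all reachable.

3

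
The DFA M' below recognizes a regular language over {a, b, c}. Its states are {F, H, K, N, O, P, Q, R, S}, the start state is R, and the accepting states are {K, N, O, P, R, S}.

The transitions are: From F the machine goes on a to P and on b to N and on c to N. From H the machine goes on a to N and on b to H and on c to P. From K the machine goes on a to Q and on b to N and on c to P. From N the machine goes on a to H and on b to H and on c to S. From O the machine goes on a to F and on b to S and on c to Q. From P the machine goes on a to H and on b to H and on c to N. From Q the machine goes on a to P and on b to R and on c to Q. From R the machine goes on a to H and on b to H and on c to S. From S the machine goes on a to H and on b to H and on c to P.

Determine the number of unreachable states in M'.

4

BFS from R reaches {H, N, P, R, S}; the 4 state(s) F, K, O, Q are never visited.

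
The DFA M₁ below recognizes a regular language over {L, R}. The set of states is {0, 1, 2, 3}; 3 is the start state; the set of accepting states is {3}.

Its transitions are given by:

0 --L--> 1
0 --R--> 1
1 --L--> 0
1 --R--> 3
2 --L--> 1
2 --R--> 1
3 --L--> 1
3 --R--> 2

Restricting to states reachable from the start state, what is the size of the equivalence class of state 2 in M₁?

2

P0 = {3} | {0,1,2}.
Refine {0,1,2} on symbol R: members go to different blocks, giving {0,2} and {1}.
Stable partition: {3} | {0,2} | {1} — 3 equivalence classes.
State 2 belongs to the block {0,2}, which has 2 states.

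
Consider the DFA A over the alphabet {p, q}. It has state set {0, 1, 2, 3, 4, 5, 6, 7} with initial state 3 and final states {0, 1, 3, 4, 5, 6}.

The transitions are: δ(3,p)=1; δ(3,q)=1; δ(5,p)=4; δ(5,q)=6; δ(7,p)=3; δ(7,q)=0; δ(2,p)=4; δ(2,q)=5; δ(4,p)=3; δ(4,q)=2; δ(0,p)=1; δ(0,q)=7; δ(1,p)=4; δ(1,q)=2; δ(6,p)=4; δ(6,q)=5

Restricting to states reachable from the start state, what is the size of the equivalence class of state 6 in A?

2

Reachable states from the start: {1,2,3,4,5,6}. Unreachable: {0,7} — drop them.
Initial partition by acceptance: {1,3,4,5,6} | {2}.
Refine {1,3,4,5,6} on symbol q: members go to different blocks, giving {3,5,6} and {1,4}.
Split {3,5,6} by δ(·,q) → {5,6} and {3}.
Refine {1,4} on symbol p: members go to different blocks, giving {1} and {4}.
The partition is now stable with 5 blocks: {5,6} | {2} | {1} | {3} | {4}.
State 6 belongs to the block {5,6}, which has 2 states.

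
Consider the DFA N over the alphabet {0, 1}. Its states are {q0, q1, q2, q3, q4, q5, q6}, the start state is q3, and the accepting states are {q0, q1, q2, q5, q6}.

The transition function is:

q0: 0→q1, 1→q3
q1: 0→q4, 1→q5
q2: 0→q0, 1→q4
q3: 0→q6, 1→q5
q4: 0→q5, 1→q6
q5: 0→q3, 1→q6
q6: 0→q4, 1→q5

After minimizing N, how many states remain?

2

States {q0,q1,q2} cannot be reached from the start state, so discard them.
Initial partition by acceptance: {q5,q6} | {q3,q4}.
The partition is now stable with 2 blocks: {q5,q6} | {q3,q4}.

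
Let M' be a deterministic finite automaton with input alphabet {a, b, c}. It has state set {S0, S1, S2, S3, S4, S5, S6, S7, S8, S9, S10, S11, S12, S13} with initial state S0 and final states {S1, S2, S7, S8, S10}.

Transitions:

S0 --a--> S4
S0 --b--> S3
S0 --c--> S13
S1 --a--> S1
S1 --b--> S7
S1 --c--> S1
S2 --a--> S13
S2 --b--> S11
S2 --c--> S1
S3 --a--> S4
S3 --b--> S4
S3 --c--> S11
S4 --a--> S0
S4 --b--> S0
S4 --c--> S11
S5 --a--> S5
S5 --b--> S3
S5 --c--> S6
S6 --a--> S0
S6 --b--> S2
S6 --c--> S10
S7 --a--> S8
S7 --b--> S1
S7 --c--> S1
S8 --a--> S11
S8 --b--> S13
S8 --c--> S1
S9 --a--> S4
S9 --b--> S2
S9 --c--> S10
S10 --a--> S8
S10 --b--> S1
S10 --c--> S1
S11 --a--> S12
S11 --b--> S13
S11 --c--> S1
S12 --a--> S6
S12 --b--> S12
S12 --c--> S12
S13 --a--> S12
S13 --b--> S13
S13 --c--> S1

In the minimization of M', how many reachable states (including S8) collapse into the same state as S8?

2

States {S5,S9} cannot be reached from the start state, so discard them.
Initial partition by acceptance: {S1,S2,S7,S8,S10} | {S0,S3,S4,S6,S11,S12,S13}.
Refine {S1,S2,S7,S8,S10} on symbol a: members go to different blocks, giving {S1,S7,S10} and {S2,S8}.
Split {S1,S7,S10} by δ(·,a) → {S7,S10} and {S1}.
On input b, block {S0,S3,S4,S6,S11,S12,S13} splits into {S0,S3,S4,S11,S12,S13} and {S6}.
Split {S0,S3,S4,S11,S12,S13} by δ(·,a) → {S0,S3,S4,S11,S13} and {S12}.
On input a, block {S0,S3,S4,S11,S13} splits into {S0,S3,S4} and {S11,S13}.
No further refinement is possible. Final partition (7 blocks): {S7,S10} | {S0,S3,S4} | {S2,S8} | {S1} | {S6} | {S12} | {S11,S13}.
The equivalence class containing S8 is {S2,S8}, of size 2.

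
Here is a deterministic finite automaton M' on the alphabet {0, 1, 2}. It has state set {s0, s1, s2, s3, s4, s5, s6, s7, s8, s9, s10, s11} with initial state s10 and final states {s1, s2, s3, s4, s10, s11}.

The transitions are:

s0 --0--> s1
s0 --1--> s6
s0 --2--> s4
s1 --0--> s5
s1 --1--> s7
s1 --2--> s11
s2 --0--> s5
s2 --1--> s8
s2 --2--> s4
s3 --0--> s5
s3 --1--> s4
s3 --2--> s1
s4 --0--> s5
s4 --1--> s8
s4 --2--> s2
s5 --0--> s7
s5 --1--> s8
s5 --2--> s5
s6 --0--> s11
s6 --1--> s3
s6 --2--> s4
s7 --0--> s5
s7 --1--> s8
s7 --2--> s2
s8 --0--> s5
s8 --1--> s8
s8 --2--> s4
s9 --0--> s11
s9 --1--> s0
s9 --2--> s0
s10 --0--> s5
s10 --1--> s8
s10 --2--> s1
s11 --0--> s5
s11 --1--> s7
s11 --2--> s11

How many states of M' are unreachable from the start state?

4

No path from s10 leads to s0, s3, s6, s9; the other 8 states are all reachable.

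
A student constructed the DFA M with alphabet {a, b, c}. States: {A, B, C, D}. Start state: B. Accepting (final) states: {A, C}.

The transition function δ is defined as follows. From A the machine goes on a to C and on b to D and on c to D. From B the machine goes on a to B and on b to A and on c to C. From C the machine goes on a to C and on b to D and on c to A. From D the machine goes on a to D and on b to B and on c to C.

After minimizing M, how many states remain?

4

All states are reachable from the start state.
Initial partition by acceptance: {A,C} | {B,D}.
Refine {A,C} on symbol c: members go to different blocks, giving {A} and {C}.
Split {B,D} by δ(·,b) → {B} and {D}.
Stable partition: {A} | {B} | {C} | {D} — 4 equivalence classes.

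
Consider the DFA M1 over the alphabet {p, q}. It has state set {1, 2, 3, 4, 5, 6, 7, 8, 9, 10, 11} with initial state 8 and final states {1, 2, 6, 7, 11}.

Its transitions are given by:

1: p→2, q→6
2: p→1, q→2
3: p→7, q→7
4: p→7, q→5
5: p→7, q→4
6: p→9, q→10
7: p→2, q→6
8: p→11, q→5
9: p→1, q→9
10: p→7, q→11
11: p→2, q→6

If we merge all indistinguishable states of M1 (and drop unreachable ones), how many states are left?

5

First remove the unreachable states {3}; 10 states remain.
P0 = {1,2,6,7,11} | {4,5,8,9,10}.
Refine {1,2,6,7,11} on symbol p: members go to different blocks, giving {1,2,7,11} and {6}.
Split {1,2,7,11} by δ(·,q) → {1,7,11} and {2}.
On input q, block {4,5,8,9,10} splits into {4,5,8,9} and {10}.
No further refinement is possible. Final partition (5 blocks): {1,7,11} | {4,5,8,9} | {6} | {2} | {10}.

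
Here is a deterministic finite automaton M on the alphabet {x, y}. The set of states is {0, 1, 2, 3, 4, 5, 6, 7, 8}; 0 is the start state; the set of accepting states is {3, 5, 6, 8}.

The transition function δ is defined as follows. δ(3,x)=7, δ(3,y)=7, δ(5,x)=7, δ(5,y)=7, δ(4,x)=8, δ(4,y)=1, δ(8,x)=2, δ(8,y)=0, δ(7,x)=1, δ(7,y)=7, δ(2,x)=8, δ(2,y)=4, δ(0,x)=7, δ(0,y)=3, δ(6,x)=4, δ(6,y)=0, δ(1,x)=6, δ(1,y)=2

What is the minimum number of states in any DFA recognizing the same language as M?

First remove the unreachable states {5}; 8 states remain.
P0 = {3,6,8} | {0,1,2,4,7}.
Refine {0,1,2,4,7} on symbol x: members go to different blocks, giving {1,2,4} and {0,7}.
Refine {3,6,8} on symbol x: members go to different blocks, giving {6,8} and {3}.
Split {0,7} by δ(·,x) → {0} and {7}.
No further refinement is possible. Final partition (5 blocks): {6,8} | {1,2,4} | {0} | {3} | {7}.

5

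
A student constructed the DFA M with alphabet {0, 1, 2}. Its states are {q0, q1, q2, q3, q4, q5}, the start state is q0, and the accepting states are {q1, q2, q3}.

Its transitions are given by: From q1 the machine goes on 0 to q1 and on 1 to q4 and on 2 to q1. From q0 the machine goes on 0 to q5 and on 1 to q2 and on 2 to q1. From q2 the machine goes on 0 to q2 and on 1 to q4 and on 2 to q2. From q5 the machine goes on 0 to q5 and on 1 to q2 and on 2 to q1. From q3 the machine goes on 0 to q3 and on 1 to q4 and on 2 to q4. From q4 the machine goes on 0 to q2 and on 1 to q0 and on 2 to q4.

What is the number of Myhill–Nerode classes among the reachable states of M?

3

States {q3} cannot be reached from the start state, so discard them.
Initial partition by acceptance: {q1,q2} | {q0,q4,q5}.
Refine {q0,q4,q5} on symbol 0: members go to different blocks, giving {q0,q5} and {q4}.
Stable partition: {q1,q2} | {q0,q5} | {q4} — 3 equivalence classes.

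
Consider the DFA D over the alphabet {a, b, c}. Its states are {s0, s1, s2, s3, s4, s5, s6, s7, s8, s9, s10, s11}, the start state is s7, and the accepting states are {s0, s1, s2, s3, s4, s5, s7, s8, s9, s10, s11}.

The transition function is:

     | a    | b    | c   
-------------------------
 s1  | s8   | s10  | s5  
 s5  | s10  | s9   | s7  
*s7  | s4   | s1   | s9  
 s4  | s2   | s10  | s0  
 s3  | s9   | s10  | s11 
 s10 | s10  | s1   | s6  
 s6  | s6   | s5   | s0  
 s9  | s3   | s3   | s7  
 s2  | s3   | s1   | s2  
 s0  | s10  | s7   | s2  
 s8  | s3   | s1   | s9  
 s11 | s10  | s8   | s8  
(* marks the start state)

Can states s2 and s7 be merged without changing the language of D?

P0 = {s0,s1,s2,s3,s4,s5,s7,s8,s9,s10,s11} | {s6}.
On input c, block {s0,s1,s2,s3,s4,s5,s7,s8,s9,s10,s11} splits into {s0,s1,s2,s3,s4,s5,s7,s8,s9,s11} and {s10}.
Split {s0,s1,s2,s3,s4,s5,s7,s8,s9,s11} by δ(·,a) → {s1,s2,s3,s4,s7,s8,s9} and {s0,s5,s11}.
Refine {s1,s2,s3,s4,s7,s8,s9} on symbol b: members go to different blocks, giving {s2,s7,s8,s9} and {s1,s3,s4}.
Stable partition: {s2,s7,s8,s9} | {s6} | {s10} | {s0,s5,s11} | {s1,s3,s4} — 5 equivalence classes.
s2 and s7 lie in the same block of the stable partition, so they are equivalent — no string distinguishes them.

Yes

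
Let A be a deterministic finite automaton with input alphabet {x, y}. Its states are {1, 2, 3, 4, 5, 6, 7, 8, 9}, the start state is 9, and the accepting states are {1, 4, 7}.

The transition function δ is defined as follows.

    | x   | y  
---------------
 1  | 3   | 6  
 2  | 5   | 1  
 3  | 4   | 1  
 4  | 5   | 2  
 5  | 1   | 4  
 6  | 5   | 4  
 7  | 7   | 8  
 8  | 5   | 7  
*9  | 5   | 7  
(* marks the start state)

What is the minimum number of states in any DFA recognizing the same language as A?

Every state is reachable, so we keep all 9.
Initial partition by acceptance: {1,4,7} | {2,3,5,6,8,9}.
Refine {1,4,7} on symbol x: members go to different blocks, giving {1,4} and {7}.
Split {2,3,5,6,8,9} by δ(·,x) → {2,6,8,9} and {3,5}.
Split {2,6,8,9} by δ(·,y) → {2,6} and {8,9}.
No further refinement is possible. Final partition (5 blocks): {1,4} | {2,6} | {7} | {3,5} | {8,9}.

5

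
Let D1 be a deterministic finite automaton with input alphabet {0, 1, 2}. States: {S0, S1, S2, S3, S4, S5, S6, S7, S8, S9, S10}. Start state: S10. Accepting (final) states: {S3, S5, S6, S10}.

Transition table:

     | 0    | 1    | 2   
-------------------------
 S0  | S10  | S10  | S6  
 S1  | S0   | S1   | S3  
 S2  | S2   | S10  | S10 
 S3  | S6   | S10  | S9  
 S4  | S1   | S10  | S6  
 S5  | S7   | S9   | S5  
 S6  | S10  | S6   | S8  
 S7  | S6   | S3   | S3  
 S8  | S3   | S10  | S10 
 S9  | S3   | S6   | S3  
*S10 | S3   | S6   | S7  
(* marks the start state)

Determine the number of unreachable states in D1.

5

No path from S10 leads to S0, S1, S2, S4, S5; the other 6 states are all reachable.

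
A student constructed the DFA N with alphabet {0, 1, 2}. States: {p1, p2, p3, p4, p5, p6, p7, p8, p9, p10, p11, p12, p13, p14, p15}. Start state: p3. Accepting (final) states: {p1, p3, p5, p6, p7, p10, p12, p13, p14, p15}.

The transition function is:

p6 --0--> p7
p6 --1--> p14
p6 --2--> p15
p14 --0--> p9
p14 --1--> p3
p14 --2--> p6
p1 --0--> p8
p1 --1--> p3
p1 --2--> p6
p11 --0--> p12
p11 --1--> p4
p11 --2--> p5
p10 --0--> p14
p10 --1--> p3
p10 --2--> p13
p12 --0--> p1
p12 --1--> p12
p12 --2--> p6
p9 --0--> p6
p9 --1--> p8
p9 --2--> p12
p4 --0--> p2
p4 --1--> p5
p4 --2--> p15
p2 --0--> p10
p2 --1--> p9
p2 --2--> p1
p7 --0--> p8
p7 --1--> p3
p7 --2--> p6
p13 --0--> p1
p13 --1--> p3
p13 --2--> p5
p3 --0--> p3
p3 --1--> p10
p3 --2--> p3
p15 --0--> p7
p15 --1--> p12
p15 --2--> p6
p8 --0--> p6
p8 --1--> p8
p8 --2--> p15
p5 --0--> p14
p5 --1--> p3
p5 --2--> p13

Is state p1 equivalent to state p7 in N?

First remove the unreachable states {p2,p4,p11}; 12 states remain.
P0 = {p1,p3,p5,p6,p7,p10,p12,p13,p14,p15} | {p8,p9}.
On input 0, block {p1,p3,p5,p6,p7,p10,p12,p13,p14,p15} splits into {p3,p5,p6,p10,p12,p13,p15} and {p1,p7,p14}.
Refine {p3,p5,p6,p10,p12,p13,p15} on symbol 0: members go to different blocks, giving {p5,p6,p10,p12,p13,p15} and {p3}.
Split {p5,p6,p10,p12,p13,p15} by δ(·,1) → {p5,p10,p13} and {p12,p15} and {p6}.
Stable partition: {p5,p10,p13} | {p8,p9} | {p1,p7,p14} | {p3} | {p12,p15} | {p6} — 6 equivalence classes.
p1 and p7 lie in the same block of the stable partition, so they are equivalent — no string distinguishes them.

Yes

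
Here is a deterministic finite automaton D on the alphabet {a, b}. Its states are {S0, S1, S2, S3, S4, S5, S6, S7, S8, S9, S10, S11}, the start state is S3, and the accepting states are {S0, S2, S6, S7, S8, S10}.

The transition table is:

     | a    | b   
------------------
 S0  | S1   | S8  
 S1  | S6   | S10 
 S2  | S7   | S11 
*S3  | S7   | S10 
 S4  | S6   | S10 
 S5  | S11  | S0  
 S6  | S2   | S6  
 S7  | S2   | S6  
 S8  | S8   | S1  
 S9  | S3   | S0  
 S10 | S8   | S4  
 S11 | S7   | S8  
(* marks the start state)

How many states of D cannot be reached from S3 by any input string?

Starting at S3 and following transitions, the reachable set is {S1, S2, S3, S4, S6, S7, S8, S10, S11}. That leaves S0, S5, S9 unreachable — 3 in total.

3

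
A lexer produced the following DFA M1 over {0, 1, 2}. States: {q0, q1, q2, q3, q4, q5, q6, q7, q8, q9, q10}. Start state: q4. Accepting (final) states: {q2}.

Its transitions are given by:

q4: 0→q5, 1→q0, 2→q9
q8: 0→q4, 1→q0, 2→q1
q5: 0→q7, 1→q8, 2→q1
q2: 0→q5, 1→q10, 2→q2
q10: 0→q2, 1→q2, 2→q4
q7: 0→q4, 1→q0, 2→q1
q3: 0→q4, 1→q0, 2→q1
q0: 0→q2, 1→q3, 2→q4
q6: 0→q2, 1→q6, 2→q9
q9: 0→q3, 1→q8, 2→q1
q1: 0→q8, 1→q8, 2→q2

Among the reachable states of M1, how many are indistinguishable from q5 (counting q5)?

Reachable states from the start: {q0,q1,q2,q3,q4,q5,q7,q8,q9,q10}. Unreachable: {q6} — drop them.
Start with accepting vs non-accepting: {q2} | {q0,q1,q3,q4,q5,q7,q8,q9,q10}.
Refine {q0,q1,q3,q4,q5,q7,q8,q9,q10} on symbol 0: members go to different blocks, giving {q1,q3,q4,q5,q7,q8,q9} and {q0,q10}.
Refine {q1,q3,q4,q5,q7,q8,q9} on symbol 1: members go to different blocks, giving {q3,q4,q7,q8} and {q1,q5,q9}.
Refine {q3,q4,q7,q8} on symbol 0: members go to different blocks, giving {q3,q7,q8} and {q4}.
Refine {q0,q10} on symbol 1: members go to different blocks, giving {q0} and {q10}.
Refine {q1,q5,q9} on symbol 2: members go to different blocks, giving {q5,q9} and {q1}.
Stable partition: {q2} | {q3,q7,q8} | {q0} | {q5,q9} | {q4} | {q10} | {q1} — 7 equivalence classes.
The equivalence class containing q5 is {q5,q9}, of size 2.

2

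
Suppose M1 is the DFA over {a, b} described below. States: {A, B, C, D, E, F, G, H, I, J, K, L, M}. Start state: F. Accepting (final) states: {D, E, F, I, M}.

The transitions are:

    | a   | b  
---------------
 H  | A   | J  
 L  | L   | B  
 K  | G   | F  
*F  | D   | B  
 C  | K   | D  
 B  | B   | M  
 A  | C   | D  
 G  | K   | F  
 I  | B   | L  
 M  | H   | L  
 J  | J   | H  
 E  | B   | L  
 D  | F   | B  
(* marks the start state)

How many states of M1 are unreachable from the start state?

2

No path from F leads to E, I; the other 11 states are all reachable.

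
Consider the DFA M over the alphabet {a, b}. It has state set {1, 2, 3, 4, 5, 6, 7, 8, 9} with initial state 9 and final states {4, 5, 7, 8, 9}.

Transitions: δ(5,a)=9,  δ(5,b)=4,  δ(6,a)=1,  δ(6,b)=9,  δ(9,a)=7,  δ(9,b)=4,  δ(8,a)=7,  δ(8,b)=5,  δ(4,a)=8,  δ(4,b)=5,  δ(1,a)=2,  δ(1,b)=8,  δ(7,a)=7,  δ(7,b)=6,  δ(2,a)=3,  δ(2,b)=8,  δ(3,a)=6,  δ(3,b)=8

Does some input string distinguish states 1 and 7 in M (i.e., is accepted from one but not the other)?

P0 = {4,5,7,8,9} | {1,2,3,6}.
Refine {4,5,7,8,9} on symbol b: members go to different blocks, giving {4,5,8,9} and {7}.
Split {4,5,8,9} by δ(·,a) → {4,5} and {8,9}.
Stable partition: {4,5} | {1,2,3,6} | {7} | {8,9} — 4 equivalence classes.
1 and 7 end up in different blocks, so they are distinguishable. For instance, the string 'ε' is accepted from only 7.

Yes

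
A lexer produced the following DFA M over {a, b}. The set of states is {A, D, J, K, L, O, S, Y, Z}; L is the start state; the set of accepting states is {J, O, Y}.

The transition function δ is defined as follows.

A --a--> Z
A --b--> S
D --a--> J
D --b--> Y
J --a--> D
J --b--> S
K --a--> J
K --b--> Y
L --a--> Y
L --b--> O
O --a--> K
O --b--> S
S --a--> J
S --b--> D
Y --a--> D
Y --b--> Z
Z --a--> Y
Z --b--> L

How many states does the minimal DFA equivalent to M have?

First remove the unreachable states {A}; 8 states remain.
Start with accepting vs non-accepting: {J,O,Y} | {D,K,L,S,Z}.
On input b, block {D,K,L,S,Z} splits into {D,K,L} and {S,Z}.
Stable partition: {J,O,Y} | {D,K,L} | {S,Z} — 3 equivalence classes.

3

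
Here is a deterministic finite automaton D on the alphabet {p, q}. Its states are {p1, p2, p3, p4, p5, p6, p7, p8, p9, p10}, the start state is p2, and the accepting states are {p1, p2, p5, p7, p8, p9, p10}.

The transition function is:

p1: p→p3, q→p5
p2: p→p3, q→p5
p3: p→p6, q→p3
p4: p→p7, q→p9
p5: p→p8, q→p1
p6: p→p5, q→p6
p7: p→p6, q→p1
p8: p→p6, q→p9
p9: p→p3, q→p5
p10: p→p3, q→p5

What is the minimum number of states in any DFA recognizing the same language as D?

5

Reachable states from the start: {p1,p2,p3,p5,p6,p8,p9}. Unreachable: {p4,p7,p10} — drop them.
Start with accepting vs non-accepting: {p1,p2,p5,p8,p9} | {p3,p6}.
Refine {p1,p2,p5,p8,p9} on symbol p: members go to different blocks, giving {p1,p2,p8,p9} and {p5}.
Refine {p1,p2,p8,p9} on symbol q: members go to different blocks, giving {p1,p2,p9} and {p8}.
On input p, block {p3,p6} splits into {p3} and {p6}.
Stable partition: {p1,p2,p9} | {p3} | {p5} | {p8} | {p6} — 5 equivalence classes.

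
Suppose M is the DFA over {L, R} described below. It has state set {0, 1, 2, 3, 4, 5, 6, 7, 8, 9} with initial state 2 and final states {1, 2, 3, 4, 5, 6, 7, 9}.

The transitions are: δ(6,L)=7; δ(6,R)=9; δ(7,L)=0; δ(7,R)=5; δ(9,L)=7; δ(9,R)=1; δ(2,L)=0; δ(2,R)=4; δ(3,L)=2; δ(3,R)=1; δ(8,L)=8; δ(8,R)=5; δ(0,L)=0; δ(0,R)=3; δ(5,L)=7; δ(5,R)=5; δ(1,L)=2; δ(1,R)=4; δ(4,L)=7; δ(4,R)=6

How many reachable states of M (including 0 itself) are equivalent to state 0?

1

Reachable states from the start: {0,1,2,3,4,5,6,7,9}. Unreachable: {8} — drop them.
Start with accepting vs non-accepting: {1,2,3,4,5,6,7,9} | {0}.
Refine {1,2,3,4,5,6,7,9} on symbol L: members go to different blocks, giving {1,3,4,5,6,9} and {2,7}.
No further refinement is possible. Final partition (3 blocks): {1,3,4,5,6,9} | {0} | {2,7}.
State 0 belongs to the block {0}, which has 1 states.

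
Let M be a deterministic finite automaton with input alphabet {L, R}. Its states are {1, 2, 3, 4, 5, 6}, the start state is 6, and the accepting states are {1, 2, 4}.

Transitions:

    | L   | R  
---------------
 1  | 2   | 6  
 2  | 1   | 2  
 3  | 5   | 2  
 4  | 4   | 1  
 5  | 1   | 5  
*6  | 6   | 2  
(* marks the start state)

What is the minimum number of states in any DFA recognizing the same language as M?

3

States {3,4,5} cannot be reached from the start state, so discard them.
Start with accepting vs non-accepting: {1,2} | {6}.
Split {1,2} by δ(·,R) → {1} and {2}.
The partition is now stable with 3 blocks: {1} | {6} | {2}.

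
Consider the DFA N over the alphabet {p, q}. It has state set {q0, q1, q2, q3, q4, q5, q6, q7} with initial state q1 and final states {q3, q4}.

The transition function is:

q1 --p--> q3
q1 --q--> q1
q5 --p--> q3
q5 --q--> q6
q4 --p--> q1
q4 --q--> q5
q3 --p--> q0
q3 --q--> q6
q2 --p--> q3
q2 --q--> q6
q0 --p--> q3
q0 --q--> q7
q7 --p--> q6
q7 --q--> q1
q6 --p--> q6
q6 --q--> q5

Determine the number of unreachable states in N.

2

Starting at q1 and following transitions, the reachable set is {q0, q1, q3, q5, q6, q7}. That leaves q2, q4 unreachable — 2 in total.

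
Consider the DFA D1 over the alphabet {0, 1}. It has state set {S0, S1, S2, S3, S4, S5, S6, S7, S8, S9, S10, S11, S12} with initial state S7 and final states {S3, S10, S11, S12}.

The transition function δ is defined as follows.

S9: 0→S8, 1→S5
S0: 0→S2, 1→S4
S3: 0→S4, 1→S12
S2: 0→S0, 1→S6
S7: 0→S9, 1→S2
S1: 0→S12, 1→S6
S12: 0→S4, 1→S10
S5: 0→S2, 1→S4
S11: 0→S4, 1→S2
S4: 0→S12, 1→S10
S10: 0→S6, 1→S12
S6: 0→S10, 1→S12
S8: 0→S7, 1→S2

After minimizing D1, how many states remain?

4

States {S1,S3,S11} cannot be reached from the start state, so discard them.
P0 = {S10,S12} | {S0,S2,S4,S5,S6,S7,S8,S9}.
Split {S0,S2,S4,S5,S6,S7,S8,S9} by δ(·,0) → {S0,S2,S5,S7,S8,S9} and {S4,S6}.
Split {S0,S2,S5,S7,S8,S9} by δ(·,1) → {S0,S2,S5} and {S7,S8,S9}.
Stable partition: {S10,S12} | {S0,S2,S5} | {S4,S6} | {S7,S8,S9} — 4 equivalence classes.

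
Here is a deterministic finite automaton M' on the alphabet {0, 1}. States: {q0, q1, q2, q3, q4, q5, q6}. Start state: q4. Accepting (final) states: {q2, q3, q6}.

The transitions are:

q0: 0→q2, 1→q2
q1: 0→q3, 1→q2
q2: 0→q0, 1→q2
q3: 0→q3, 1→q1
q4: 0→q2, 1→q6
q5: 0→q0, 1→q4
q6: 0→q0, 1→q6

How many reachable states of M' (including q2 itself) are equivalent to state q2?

2

Reachable states from the start: {q0,q2,q4,q6}. Unreachable: {q1,q3,q5} — drop them.
Start with accepting vs non-accepting: {q2,q6} | {q0,q4}.
The partition is now stable with 2 blocks: {q2,q6} | {q0,q4}.
The equivalence class containing q2 is {q2,q6}, of size 2.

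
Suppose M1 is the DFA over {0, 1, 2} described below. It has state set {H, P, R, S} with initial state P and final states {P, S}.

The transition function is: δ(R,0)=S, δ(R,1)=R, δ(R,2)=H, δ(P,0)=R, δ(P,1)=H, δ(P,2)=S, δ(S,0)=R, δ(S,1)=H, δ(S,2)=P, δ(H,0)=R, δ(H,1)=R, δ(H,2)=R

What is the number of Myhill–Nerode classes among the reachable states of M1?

3

Every state is reachable, so we keep all 4.
P0 = {P,S} | {H,R}.
On input 0, block {H,R} splits into {R} and {H}.
Stable partition: {P,S} | {R} | {H} — 3 equivalence classes.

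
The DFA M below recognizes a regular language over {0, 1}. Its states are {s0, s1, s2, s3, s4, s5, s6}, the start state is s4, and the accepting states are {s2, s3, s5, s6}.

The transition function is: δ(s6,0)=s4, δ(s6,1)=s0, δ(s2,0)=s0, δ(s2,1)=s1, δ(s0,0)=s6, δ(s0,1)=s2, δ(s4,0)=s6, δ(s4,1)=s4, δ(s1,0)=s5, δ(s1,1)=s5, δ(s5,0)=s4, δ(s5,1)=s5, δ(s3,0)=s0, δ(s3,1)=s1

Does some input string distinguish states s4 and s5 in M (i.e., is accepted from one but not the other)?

Reachable states from the start: {s0,s1,s2,s4,s5,s6}. Unreachable: {s3} — drop them.
Start with accepting vs non-accepting: {s2,s5,s6} | {s0,s1,s4}.
Split {s2,s5,s6} by δ(·,1) → {s2,s6} and {s5}.
Refine {s0,s1,s4} on symbol 0: members go to different blocks, giving {s0,s4} and {s1}.
On input 1, block {s2,s6} splits into {s2} and {s6}.
On input 1, block {s0,s4} splits into {s0} and {s4}.
Stable partition: {s2} | {s0} | {s5} | {s1} | {s6} | {s4} — 6 equivalence classes.
s4 and s5 end up in different blocks, so they are distinguishable. For instance, the string 'ε' is accepted from only s5.

Yes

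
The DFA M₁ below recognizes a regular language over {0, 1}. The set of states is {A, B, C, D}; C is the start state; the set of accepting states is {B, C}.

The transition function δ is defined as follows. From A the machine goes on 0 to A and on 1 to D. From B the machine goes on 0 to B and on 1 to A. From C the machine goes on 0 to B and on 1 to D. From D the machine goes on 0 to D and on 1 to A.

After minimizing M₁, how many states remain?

2

All states are reachable from the start state.
Initial partition by acceptance: {B,C} | {A,D}.
No further refinement is possible. Final partition (2 blocks): {B,C} | {A,D}.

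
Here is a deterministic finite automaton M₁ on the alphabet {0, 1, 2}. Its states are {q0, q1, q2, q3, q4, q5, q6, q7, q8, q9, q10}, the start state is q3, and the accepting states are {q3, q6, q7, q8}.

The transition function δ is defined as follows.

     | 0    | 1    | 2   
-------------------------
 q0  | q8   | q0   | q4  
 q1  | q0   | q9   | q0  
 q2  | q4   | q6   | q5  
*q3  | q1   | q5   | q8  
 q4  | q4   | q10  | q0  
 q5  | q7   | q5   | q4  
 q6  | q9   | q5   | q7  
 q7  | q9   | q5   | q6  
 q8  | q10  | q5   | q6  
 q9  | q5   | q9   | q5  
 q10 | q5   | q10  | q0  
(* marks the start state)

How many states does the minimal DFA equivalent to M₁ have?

4

States {q2} cannot be reached from the start state, so discard them.
Start with accepting vs non-accepting: {q3,q6,q7,q8} | {q0,q1,q4,q5,q9,q10}.
On input 0, block {q0,q1,q4,q5,q9,q10} splits into {q1,q4,q9,q10} and {q0,q5}.
Split {q1,q4,q9,q10} by δ(·,0) → {q1,q9,q10} and {q4}.
The partition is now stable with 4 blocks: {q3,q6,q7,q8} | {q1,q9,q10} | {q0,q5} | {q4}.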